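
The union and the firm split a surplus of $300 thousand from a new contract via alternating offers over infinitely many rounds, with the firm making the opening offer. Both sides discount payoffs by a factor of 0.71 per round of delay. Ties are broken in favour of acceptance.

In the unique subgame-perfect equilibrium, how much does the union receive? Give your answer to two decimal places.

In a stationary SPE each proposer offers the other exactly their discounted continuation value.
If the firm keeps x when proposing and the union keeps y when proposing, then x = 300 − 0.71y and y = 300 − 0.71x.
Solving: x = 300(1 − 0.71) / (1 − 0.71·0.71) = 87 / 0.4959 ≈ 175.4386.
The union gets 300 − 175.4386 ≈ 124.5614.

124.56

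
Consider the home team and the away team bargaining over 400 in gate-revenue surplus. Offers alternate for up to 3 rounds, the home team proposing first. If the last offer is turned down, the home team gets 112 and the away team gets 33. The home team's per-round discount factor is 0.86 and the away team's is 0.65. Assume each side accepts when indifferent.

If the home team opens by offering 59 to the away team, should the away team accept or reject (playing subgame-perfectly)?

Accept

Work out the away team's continuation value if the offer is rejected.
Round 3 (the home team proposes): the away team gets 33 if talks fail, so the home team offers 33 and keeps 367.
Round 2 (the away team proposes): the home team can get 367 next round, worth 0.86 × 367 = 315.62 now; the away team offers that and keeps 84.38.
So by rejecting in round 1, the away team gets 84.38 next round, worth 0.65 × 84.38 = 54.847 now.
Offer 59 ≥ 54.847, so the away team accepts.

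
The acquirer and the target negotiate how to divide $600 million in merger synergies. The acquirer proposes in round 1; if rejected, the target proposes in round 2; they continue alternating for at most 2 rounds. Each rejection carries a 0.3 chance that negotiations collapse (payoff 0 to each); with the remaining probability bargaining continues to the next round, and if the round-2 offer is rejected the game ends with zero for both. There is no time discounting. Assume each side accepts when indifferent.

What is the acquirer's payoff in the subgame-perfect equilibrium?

Round 2 (the target proposes): rejection yields 0 for the acquirer; the target offers 0 and keeps 600.
Round 1 (the acquirer proposes): rejecting gives the target an expected 0.7 × 600 = 420. The acquirer offers 420 and keeps 600 − 420 = 180.

180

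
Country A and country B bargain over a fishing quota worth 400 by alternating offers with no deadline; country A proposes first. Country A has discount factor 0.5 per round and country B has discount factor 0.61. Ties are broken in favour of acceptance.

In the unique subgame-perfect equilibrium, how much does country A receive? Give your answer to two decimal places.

224.46

When country A proposes, country B accepts any offer worth at least 0.61 times what country B would get by proposing next round; and vice versa.
This gives x = 400 − 0.61y and y = 400 − 0.5x, where x and y are each side's share when it proposes.
Hence (1 − 0.61·0.5)x = 400(1 − 0.61), i.e. 0.695·x = 156.
x ≈ 224.4604; country B's share is 400 − x ≈ 175.5396.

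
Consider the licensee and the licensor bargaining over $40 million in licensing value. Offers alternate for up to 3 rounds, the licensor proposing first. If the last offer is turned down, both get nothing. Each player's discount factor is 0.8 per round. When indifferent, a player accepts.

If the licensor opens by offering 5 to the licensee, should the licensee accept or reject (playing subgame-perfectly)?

Reject

Work out the licensee's continuation value if the offer is rejected.
Round 3 (the licensor proposes): rejection yields 0 for the licensee; the licensor offers 0 and keeps 40.
Round 2 (the licensee proposes): the licensor can get 40 next round, worth 0.8 × 40 = 32 now. The licensee offers 32 and keeps 40 − 32 = 8.
So by rejecting in round 1, the licensee gets 8 next round, worth 0.8 × 8 = 6.4 now.
Offer 5 < 6.4, so the licensee rejects.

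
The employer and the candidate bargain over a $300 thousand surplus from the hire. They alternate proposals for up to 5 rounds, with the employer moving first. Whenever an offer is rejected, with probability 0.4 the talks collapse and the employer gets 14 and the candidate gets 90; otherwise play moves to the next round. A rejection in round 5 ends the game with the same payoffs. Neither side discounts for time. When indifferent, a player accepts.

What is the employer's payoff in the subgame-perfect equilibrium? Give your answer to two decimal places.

146.03

By backward induction:
Round 5 (the employer proposes): the candidate gets 90 if talks fail, so the employer offers 90 and keeps 210.
Round 4 (the candidate proposes): rejecting gives the employer an expected 0.6 × 210 + 0.4 × 14 = 131.6. The candidate offers 131.6 and keeps 300 − 131.6 = 168.4.
Round 3 (the employer proposes): rejecting gives the candidate an expected 0.6 × 168.4 + 0.4 × 90 = 137.04. The employer offers 137.04 and keeps 300 − 137.04 = 162.96.
Round 2 (the candidate proposes): rejecting gives the employer an expected 0.6 × 162.96 + 0.4 × 14 = 103.376; the candidate offers that and keeps 196.624.
Round 1 (the employer proposes): rejecting gives the candidate an expected 0.6 × 196.624 + 0.4 × 90 = 153.9744, so the employer offers 153.9744, keeping 146.0256.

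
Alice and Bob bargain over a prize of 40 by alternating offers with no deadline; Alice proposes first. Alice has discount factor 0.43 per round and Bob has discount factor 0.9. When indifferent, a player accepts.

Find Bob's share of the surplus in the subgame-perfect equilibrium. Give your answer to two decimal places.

33.47

Let x be Alice's share when Alice proposes and y be Bob's share when Bob proposes.
Bob accepts iff offered ≥ 0.9·y, so x = 40 − 0.9y. Symmetrically y = 40 − 0.43x.
Substituting: x = 40 − 0.9(40 − 0.43x), giving x(1 − 0.43·0.9) = 40(1 − 0.9).
So x = 40 × 0.1 / 0.613 ≈ 6.5253, and Bob receives 40 − x ≈ 33.4747.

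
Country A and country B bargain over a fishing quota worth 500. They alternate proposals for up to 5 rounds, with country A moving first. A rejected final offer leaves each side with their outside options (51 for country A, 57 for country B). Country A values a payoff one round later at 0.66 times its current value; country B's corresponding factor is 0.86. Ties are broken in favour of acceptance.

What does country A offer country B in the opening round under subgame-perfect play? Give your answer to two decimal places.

247.55

Round 5 (country A proposes): country B gets 57 if talks fail, so country A offers 57 and keeps 443.
Round 4 (country B proposes): country A can get 443 next round, worth 0.66 × 443 = 292.38 now, so country B offers 292.38, keeping 207.62.
Round 3 (country A proposes): country B can get 207.62 next round, worth 0.86 × 207.62 = 178.5532 now. Country A offers 178.5532 and keeps 500 − 178.5532 = 321.4468.
Round 2 (country B proposes): country A can get 321.4468 next round, worth 0.66 × 321.4468 = 212.154888 now, so country B offers 212.154888, keeping 287.845112.
Round 1 (country A proposes): country B can get 287.845112 next round, worth 0.86 × 287.845112 = 247.54679632 now. Country A offers 247.54679632 and keeps 500 − 247.54679632 = 252.45320368.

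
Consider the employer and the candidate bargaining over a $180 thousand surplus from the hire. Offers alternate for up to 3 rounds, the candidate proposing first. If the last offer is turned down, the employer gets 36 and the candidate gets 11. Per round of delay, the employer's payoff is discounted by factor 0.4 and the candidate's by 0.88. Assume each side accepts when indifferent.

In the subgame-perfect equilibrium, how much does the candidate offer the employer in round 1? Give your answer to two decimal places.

21.31

Round 3 (the candidate proposes): the employer gets 36 if talks fail, so the candidate offers 36 and keeps 144.
Round 2 (the employer proposes): the candidate can get 144 next round, worth 0.88 × 144 = 126.72 now. The employer offers 126.72 and keeps 180 − 126.72 = 53.28.
Round 1 (the candidate proposes): the employer can get 53.28 next round, worth 0.4 × 53.28 = 21.312 now. The candidate offers 21.312 and keeps 180 − 21.312 = 158.688.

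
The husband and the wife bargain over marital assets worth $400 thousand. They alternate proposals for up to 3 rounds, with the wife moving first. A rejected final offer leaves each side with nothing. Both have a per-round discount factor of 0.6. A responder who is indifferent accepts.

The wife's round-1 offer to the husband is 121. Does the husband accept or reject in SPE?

Round 3 (the wife proposes): the husband will accept anything ≥ 0, so the wife offers 0 and keeps 400.
Round 2 (the husband proposes): the wife can get 400 next round, worth 0.6 × 400 = 240 now. The husband offers 240 and keeps 400 − 240 = 160.
So by rejecting in round 1, the husband gets 160 next round, worth 0.6 × 160 = 96 now.
Offer 121 ≥ 96, so the husband accepts.

Accept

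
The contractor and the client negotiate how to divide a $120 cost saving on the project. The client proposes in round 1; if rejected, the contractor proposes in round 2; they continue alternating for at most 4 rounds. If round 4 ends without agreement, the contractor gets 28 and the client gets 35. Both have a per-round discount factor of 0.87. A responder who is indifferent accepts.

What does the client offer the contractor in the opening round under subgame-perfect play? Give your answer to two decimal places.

69.54

Solve by backward induction from round 4.
Round 4 (the contractor proposes): the client gets 35 if talks fail, so the contractor offers 35 and keeps 85.
Round 3 (the client proposes): the contractor can get 85 next round, worth 0.87 × 85 = 73.95 now, so the client offers 73.95, keeping 46.05.
Round 2 (the contractor proposes): the client can get 46.05 next round, worth 0.87 × 46.05 = 40.0635 now. The contractor offers 40.0635 and keeps 120 − 40.0635 = 79.9365.
Round 1 (the client proposes): the contractor can get 79.9365 next round, worth 0.87 × 79.9365 = 69.544755 now, so the client offers 69.544755, keeping 50.455245.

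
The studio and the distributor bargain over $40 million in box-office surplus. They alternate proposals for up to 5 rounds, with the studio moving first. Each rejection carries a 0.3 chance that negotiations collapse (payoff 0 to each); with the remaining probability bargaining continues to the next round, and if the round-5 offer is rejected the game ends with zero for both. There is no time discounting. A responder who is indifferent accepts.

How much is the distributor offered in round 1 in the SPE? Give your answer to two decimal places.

By backward induction:
Round 5 (the studio proposes): the distributor will accept anything ≥ 0, so the studio offers 0 and keeps 40.
Round 4 (the distributor proposes): rejecting gives the studio an expected 0.7 × 40 = 28, so the distributor offers 28, keeping 12.
Round 3 (the studio proposes): rejecting gives the distributor an expected 0.7 × 12 = 8.4; the studio offers that and keeps 31.6.
Round 2 (the distributor proposes): rejecting gives the studio an expected 0.7 × 31.6 = 22.12, so the distributor offers 22.12, keeping 17.88.
Round 1 (the studio proposes): rejecting gives the distributor an expected 0.7 × 17.88 = 12.516. The studio offers 12.516 and keeps 40 − 12.516 = 27.484.

12.52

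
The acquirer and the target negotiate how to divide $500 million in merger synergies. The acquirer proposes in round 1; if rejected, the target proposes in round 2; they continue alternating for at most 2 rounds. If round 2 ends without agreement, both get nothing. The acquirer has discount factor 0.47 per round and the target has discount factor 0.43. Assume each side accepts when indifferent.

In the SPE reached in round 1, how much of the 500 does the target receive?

Round 2 (the target proposes): rejection yields 0 for the acquirer; the target offers 0 and keeps 500.
Round 1 (the acquirer proposes): the target can get 500 next round, worth 0.43 × 500 = 215 now. The acquirer offers 215 and keeps 500 − 215 = 285.

215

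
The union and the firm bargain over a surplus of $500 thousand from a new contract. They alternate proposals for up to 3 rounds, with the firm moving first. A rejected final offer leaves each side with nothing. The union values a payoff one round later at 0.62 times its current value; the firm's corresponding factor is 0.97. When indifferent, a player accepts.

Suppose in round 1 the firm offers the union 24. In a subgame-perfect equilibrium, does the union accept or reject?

Accept

Round 3 (the firm proposes): rejection yields 0 for the union; the firm offers 0 and keeps 500.
Round 2 (the union proposes): the firm can get 500 next round, worth 0.97 × 500 = 485 now. The union offers 485 and keeps 500 − 485 = 15.
So by rejecting in round 1, the union gets 15 next round, worth 0.62 × 15 = 9.3 now.
Offer 24 ≥ 9.3, so the union accepts.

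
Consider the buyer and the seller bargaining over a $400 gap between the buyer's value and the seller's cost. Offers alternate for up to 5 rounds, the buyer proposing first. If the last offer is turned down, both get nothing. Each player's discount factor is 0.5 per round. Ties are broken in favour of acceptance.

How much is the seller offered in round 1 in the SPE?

125

Round 5 (the buyer proposes): the seller will accept anything ≥ 0, so the buyer offers 0 and keeps 400.
Round 4 (the seller proposes): the buyer can get 400 next round, worth 0.5 × 400 = 200 now; the seller offers that and keeps 200.
Round 3 (the buyer proposes): the seller can get 200 next round, worth 0.5 × 200 = 100 now, so the buyer offers 100, keeping 300.
Round 2 (the seller proposes): the buyer can get 300 next round, worth 0.5 × 300 = 150 now; the seller offers that and keeps 250.
Round 1 (the buyer proposes): the seller can get 250 next round, worth 0.5 × 250 = 125 now; the buyer offers that and keeps 275.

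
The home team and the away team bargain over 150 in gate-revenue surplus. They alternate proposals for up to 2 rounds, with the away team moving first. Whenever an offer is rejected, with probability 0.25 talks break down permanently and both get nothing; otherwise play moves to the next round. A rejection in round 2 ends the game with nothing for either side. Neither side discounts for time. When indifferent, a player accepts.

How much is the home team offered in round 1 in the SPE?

By backward induction:
Round 2 (the home team proposes): the away team will accept anything ≥ 0, so the home team offers 0 and keeps 150.
Round 1 (the away team proposes): rejecting gives the home team an expected 0.75 × 150 = 112.5. The away team offers 112.5 and keeps 150 − 112.5 = 37.5.

112.5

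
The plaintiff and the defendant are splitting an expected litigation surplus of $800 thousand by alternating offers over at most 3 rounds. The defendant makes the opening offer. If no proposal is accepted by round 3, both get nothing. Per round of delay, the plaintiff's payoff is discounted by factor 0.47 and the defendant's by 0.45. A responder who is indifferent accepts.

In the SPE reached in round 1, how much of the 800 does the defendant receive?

Round 3 (the defendant proposes): rejection yields 0 for the plaintiff; the defendant offers 0 and keeps 800.
Round 2 (the plaintiff proposes): the defendant can get 800 next round, worth 0.45 × 800 = 360 now, so the plaintiff offers 360, keeping 440.
Round 1 (the defendant proposes): the plaintiff can get 440 next round, worth 0.47 × 440 = 206.8 now; the defendant offers that and keeps 593.2.

593.2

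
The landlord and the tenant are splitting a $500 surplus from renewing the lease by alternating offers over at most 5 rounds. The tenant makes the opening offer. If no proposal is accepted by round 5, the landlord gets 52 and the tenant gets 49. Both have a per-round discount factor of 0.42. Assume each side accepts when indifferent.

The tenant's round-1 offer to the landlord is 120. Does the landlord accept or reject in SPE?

Reject

Work out the landlord's continuation value if the offer is rejected.
Round 5 (the tenant proposes): the landlord gets 52 if talks fail, so the tenant offers 52 and keeps 448.
Round 4 (the landlord proposes): the tenant can get 448 next round, worth 0.42 × 448 = 188.16 now. The landlord offers 188.16 and keeps 500 − 188.16 = 311.84.
Round 3 (the tenant proposes): the landlord can get 311.84 next round, worth 0.42 × 311.84 = 130.9728 now. The tenant offers 130.9728 and keeps 500 − 130.9728 = 369.0272.
Round 2 (the landlord proposes): the tenant can get 369.0272 next round, worth 0.42 × 369.0272 = 154.991424 now. The landlord offers 154.991424 and keeps 500 − 154.991424 = 345.008576.
So by rejecting in round 1, the landlord gets 345.008576 next round, worth 0.42 × 345.008576 = 144.90360192 now.
Offer 120 < 144.90360192, so the landlord rejects.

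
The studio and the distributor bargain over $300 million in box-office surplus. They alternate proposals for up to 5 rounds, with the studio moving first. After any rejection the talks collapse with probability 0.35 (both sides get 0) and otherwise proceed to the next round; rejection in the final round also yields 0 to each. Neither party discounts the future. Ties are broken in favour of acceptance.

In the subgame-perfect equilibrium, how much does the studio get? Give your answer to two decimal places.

202.91

By backward induction:
Round 5 (the studio proposes): the distributor will accept anything ≥ 0, so the studio offers 0 and keeps 300.
Round 4 (the distributor proposes): rejecting gives the studio an expected 0.65 × 300 = 195. The distributor offers 195 and keeps 300 − 195 = 105.
Round 3 (the studio proposes): rejecting gives the distributor an expected 0.65 × 105 = 68.25, so the studio offers 68.25, keeping 231.75.
Round 2 (the distributor proposes): rejecting gives the studio an expected 0.65 × 231.75 = 150.6375; the distributor offers that and keeps 149.3625.
Round 1 (the studio proposes): rejecting gives the distributor an expected 0.65 × 149.3625 = 97.085625; the studio offers that and keeps 202.914375.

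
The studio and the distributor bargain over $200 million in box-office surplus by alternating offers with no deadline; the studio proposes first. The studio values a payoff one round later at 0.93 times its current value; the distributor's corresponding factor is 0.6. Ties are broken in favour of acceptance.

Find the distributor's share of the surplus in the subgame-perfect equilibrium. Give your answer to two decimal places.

19.00

In a stationary SPE each proposer offers the other exactly their discounted continuation value.
If the studio keeps x when proposing and the distributor keeps y when proposing, then x = 200 − 0.6y and y = 200 − 0.93x.
Solving: x = 200(1 − 0.6) / (1 − 0.93·0.6) = 80 / 0.442 ≈ 180.9955.
The distributor gets 200 − 180.9955 ≈ 19.0045.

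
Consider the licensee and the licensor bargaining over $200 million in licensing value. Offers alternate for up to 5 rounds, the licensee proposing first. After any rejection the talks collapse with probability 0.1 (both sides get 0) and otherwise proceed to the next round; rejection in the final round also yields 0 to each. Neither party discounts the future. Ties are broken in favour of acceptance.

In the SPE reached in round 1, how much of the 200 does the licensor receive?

32.58

Round 5 (the licensee proposes): rejection yields 0 for the licensor; the licensee offers 0 and keeps 200.
Round 4 (the licensor proposes): rejecting gives the licensee an expected 0.9 × 200 = 180, so the licensor offers 180, keeping 20.
Round 3 (the licensee proposes): rejecting gives the licensor an expected 0.9 × 20 = 18, so the licensee offers 18, keeping 182.
Round 2 (the licensor proposes): rejecting gives the licensee an expected 0.9 × 182 = 163.8; the licensor offers that and keeps 36.2.
Round 1 (the licensee proposes): rejecting gives the licensor an expected 0.9 × 36.2 = 32.58. The licensee offers 32.58 and keeps 200 − 32.58 = 167.42.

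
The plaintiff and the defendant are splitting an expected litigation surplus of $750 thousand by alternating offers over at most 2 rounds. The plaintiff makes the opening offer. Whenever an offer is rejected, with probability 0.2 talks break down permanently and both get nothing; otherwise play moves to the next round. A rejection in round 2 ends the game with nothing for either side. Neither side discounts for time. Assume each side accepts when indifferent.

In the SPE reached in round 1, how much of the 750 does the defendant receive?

600

Round 2 (the defendant proposes): rejection yields 0 for the plaintiff; the defendant offers 0 and keeps 750.
Round 1 (the plaintiff proposes): rejecting gives the defendant an expected 0.8 × 750 = 600; the plaintiff offers that and keeps 150.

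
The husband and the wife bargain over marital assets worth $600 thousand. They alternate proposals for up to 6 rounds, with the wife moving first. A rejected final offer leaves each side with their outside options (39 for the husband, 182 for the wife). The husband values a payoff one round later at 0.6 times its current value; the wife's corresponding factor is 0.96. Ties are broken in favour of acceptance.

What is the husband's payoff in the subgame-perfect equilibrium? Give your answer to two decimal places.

105.90

Solve by backward induction from round 6.
Round 6 (the husband proposes): the wife gets 182 if talks fail, so the husband offers 182 and keeps 418.
Round 5 (the wife proposes): the husband can get 418 next round, worth 0.6 × 418 = 250.8 now. The wife offers 250.8 and keeps 600 − 250.8 = 349.2.
Round 4 (the husband proposes): the wife can get 349.2 next round, worth 0.96 × 349.2 = 335.232 now; the husband offers that and keeps 264.768.
Round 3 (the wife proposes): the husband can get 264.768 next round, worth 0.6 × 264.768 = 158.8608 now. The wife offers 158.8608 and keeps 600 − 158.8608 = 441.1392.
Round 2 (the husband proposes): the wife can get 441.1392 next round, worth 0.96 × 441.1392 = 423.493632 now; the husband offers that and keeps 176.506368.
Round 1 (the wife proposes): the husband can get 176.506368 next round, worth 0.6 × 176.506368 = 105.9038208 now, so the wife offers 105.9038208, keeping 494.0961792.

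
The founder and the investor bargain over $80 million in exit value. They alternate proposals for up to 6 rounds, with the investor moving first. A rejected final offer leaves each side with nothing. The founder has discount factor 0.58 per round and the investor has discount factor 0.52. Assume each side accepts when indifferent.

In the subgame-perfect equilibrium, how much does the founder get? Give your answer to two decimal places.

33.21

Round 6 (the founder proposes): rejection yields 0 for the investor; the founder offers 0 and keeps 80.
Round 5 (the investor proposes): the founder can get 80 next round, worth 0.58 × 80 = 46.4 now; the investor offers that and keeps 33.6.
Round 4 (the founder proposes): the investor can get 33.6 next round, worth 0.52 × 33.6 = 17.472 now, so the founder offers 17.472, keeping 62.528.
Round 3 (the investor proposes): the founder can get 62.528 next round, worth 0.58 × 62.528 = 36.26624 now. The investor offers 36.26624 and keeps 80 − 36.26624 = 43.73376.
Round 2 (the founder proposes): the investor can get 43.73376 next round, worth 0.52 × 43.73376 = 22.7415552 now. The founder offers 22.7415552 and keeps 80 − 22.7415552 = 57.2584448.
Round 1 (the investor proposes): the founder can get 57.2584448 next round, worth 0.58 × 57.2584448 = 33.209897984 now. The investor offers 33.209897984 and keeps 80 − 33.209897984 = 46.790102016.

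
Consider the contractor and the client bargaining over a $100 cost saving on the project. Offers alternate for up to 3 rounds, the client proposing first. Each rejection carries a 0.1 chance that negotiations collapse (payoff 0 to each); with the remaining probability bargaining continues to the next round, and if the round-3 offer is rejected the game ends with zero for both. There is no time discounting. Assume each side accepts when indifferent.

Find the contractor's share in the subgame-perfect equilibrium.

9

Round 3 (the client proposes): the contractor will accept anything ≥ 0, so the client offers 0 and keeps 100.
Round 2 (the contractor proposes): rejecting gives the client an expected 0.9 × 100 = 90; the contractor offers that and keeps 10.
Round 1 (the client proposes): rejecting gives the contractor an expected 0.9 × 10 = 9; the client offers that and keeps 91.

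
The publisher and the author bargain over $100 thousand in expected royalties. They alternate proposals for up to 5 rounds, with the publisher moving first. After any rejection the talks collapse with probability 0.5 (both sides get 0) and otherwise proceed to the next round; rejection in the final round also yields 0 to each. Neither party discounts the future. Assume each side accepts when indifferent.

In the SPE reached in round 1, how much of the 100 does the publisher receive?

68.75

Round 5 (the publisher proposes): rejection yields 0 for the author; the publisher offers 0 and keeps 100.
Round 4 (the author proposes): rejecting gives the publisher an expected 0.5 × 100 = 50; the author offers that and keeps 50.
Round 3 (the publisher proposes): rejecting gives the author an expected 0.5 × 50 = 25; the publisher offers that and keeps 75.
Round 2 (the author proposes): rejecting gives the publisher an expected 0.5 × 75 = 37.5, so the author offers 37.5, keeping 62.5.
Round 1 (the publisher proposes): rejecting gives the author an expected 0.5 × 62.5 = 31.25. The publisher offers 31.25 and keeps 100 − 31.25 = 68.75.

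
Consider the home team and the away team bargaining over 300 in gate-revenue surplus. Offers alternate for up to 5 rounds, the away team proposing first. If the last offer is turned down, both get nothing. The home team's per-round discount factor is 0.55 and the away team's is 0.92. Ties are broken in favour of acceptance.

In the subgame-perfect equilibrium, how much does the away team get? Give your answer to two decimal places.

Solve by backward induction from round 5.
Round 5 (the away team proposes): the home team will accept anything ≥ 0, so the away team offers 0 and keeps 300.
Round 4 (the home team proposes): the away team can get 300 next round, worth 0.92 × 300 = 276 now. The home team offers 276 and keeps 300 − 276 = 24.
Round 3 (the away team proposes): the home team can get 24 next round, worth 0.55 × 24 = 13.2 now. The away team offers 13.2 and keeps 300 − 13.2 = 286.8.
Round 2 (the home team proposes): the away team can get 286.8 next round, worth 0.92 × 286.8 = 263.856 now, so the home team offers 263.856, keeping 36.144.
Round 1 (the away team proposes): the home team can get 36.144 next round, worth 0.55 × 36.144 = 19.8792 now. The away team offers 19.8792 and keeps 300 − 19.8792 = 280.1208.

280.12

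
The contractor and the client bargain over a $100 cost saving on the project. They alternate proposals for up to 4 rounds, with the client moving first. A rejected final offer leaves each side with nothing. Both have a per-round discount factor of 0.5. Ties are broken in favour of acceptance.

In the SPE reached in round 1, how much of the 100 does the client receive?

Round 4 (the contractor proposes): the client will accept anything ≥ 0, so the contractor offers 0 and keeps 100.
Round 3 (the client proposes): the contractor can get 100 next round, worth 0.5 × 100 = 50 now; the client offers that and keeps 50.
Round 2 (the contractor proposes): the client can get 50 next round, worth 0.5 × 50 = 25 now; the contractor offers that and keeps 75.
Round 1 (the client proposes): the contractor can get 75 next round, worth 0.5 × 75 = 37.5 now, so the client offers 37.5, keeping 62.5.

62.5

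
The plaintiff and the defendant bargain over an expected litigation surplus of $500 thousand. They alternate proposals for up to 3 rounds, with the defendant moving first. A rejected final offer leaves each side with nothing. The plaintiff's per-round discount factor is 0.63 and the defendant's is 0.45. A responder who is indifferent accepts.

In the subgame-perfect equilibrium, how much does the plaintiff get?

173.25

Round 3 (the defendant proposes): the plaintiff will accept anything ≥ 0, so the defendant offers 0 and keeps 500.
Round 2 (the plaintiff proposes): the defendant can get 500 next round, worth 0.45 × 500 = 225 now; the plaintiff offers that and keeps 275.
Round 1 (the defendant proposes): the plaintiff can get 275 next round, worth 0.63 × 275 = 173.25 now, so the defendant offers 173.25, keeping 326.75.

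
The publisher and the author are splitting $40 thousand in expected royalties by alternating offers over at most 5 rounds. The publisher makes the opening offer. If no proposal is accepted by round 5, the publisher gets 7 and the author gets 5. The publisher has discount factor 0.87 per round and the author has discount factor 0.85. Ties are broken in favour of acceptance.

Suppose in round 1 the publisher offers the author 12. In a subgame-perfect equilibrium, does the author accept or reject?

Accept

Work out the author's continuation value if the offer is rejected.
Round 5 (the publisher proposes): the author gets 5 if talks fail, so the publisher offers 5 and keeps 35.
Round 4 (the author proposes): the publisher can get 35 next round, worth 0.87 × 35 = 30.45 now, so the author offers 30.45, keeping 9.55.
Round 3 (the publisher proposes): the author can get 9.55 next round, worth 0.85 × 9.55 = 8.1175 now. The publisher offers 8.1175 and keeps 40 − 8.1175 = 31.8825.
Round 2 (the author proposes): the publisher can get 31.8825 next round, worth 0.87 × 31.8825 = 27.737775 now, so the author offers 27.737775, keeping 12.262225.
So by rejecting in round 1, the author gets 12.262225 next round, worth 0.85 × 12.262225 = 10.42289125 now.
Offer 12 ≥ 10.42289125, so the author accepts.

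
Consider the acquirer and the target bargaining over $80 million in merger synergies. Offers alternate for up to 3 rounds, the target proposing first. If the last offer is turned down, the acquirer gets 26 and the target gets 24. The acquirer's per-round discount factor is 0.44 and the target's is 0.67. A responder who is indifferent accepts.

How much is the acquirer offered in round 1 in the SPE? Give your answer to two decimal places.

Round 3 (the target proposes): the acquirer gets 26 if talks fail, so the target offers 26 and keeps 54.
Round 2 (the acquirer proposes): the target can get 54 next round, worth 0.67 × 54 = 36.18 now, so the acquirer offers 36.18, keeping 43.82.
Round 1 (the target proposes): the acquirer can get 43.82 next round, worth 0.44 × 43.82 = 19.2808 now; the target offers that and keeps 60.7192.

19.28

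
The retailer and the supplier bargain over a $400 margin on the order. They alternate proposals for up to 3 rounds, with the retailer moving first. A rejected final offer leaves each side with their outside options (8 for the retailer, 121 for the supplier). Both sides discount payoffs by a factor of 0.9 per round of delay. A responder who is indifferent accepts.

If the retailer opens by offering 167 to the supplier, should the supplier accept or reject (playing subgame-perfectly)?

Round 3 (the retailer proposes): the supplier gets 121 if talks fail, so the retailer offers 121 and keeps 279.
Round 2 (the supplier proposes): the retailer can get 279 next round, worth 0.9 × 279 = 251.1 now. The supplier offers 251.1 and keeps 400 − 251.1 = 148.9.
So by rejecting in round 1, the supplier gets 148.9 next round, worth 0.9 × 148.9 = 134.01 now.
Offer 167 ≥ 134.01, so the supplier accepts.

Accept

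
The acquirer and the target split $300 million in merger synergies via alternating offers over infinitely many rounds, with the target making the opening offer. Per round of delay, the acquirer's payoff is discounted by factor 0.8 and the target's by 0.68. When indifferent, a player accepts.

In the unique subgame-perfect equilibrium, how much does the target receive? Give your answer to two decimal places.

131.58

Let x be the target's share when the target proposes and y be the acquirer's share when the acquirer proposes.
The acquirer accepts iff offered ≥ 0.8·y, so x = 300 − 0.8y. Symmetrically y = 300 − 0.68x.
Substituting: x = 300 − 0.8(300 − 0.68x), giving x(1 − 0.68·0.8) = 300(1 − 0.8).
So x = 300 × 0.2 / 0.456 ≈ 131.5789, and the acquirer receives 300 − x ≈ 168.4211.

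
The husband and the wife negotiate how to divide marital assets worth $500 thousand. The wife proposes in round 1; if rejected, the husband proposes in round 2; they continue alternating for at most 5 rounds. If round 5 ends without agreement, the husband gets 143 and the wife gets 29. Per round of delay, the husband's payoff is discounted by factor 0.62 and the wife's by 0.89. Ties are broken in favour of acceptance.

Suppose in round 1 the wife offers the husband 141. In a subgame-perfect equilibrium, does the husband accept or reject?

Accept

Work out the husband's continuation value if the offer is rejected.
Round 5 (the wife proposes): the husband gets 143 if talks fail, so the wife offers 143 and keeps 357.
Round 4 (the husband proposes): the wife can get 357 next round, worth 0.89 × 357 = 317.73 now; the husband offers that and keeps 182.27.
Round 3 (the wife proposes): the husband can get 182.27 next round, worth 0.62 × 182.27 = 113.0074 now, so the wife offers 113.0074, keeping 386.9926.
Round 2 (the husband proposes): the wife can get 386.9926 next round, worth 0.89 × 386.9926 = 344.423414 now, so the husband offers 344.423414, keeping 155.576586.
So by rejecting in round 1, the husband gets 155.576586 next round, worth 0.62 × 155.576586 = 96.45748332 now.
Offer 141 ≥ 96.45748332, so the husband accepts.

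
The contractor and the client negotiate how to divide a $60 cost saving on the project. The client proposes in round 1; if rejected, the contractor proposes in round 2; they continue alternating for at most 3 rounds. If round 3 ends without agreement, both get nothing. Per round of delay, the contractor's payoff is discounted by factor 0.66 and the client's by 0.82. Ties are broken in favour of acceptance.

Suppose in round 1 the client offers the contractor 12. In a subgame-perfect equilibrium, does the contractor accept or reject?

Accept

Round 3 (the client proposes): rejection yields 0 for the contractor; the client offers 0 and keeps 60.
Round 2 (the contractor proposes): the client can get 60 next round, worth 0.82 × 60 = 49.2 now; the contractor offers that and keeps 10.8.
So by rejecting in round 1, the contractor gets 10.8 next round, worth 0.66 × 10.8 = 7.128 now.
Offer 12 ≥ 7.128, so the contractor accepts.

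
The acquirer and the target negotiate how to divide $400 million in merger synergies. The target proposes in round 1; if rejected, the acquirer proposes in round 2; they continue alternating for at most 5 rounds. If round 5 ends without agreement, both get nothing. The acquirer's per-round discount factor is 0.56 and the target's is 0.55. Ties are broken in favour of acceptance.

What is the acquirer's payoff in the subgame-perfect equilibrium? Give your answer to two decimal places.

Round 5 (the target proposes): the acquirer will accept anything ≥ 0, so the target offers 0 and keeps 400.
Round 4 (the acquirer proposes): the target can get 400 next round, worth 0.55 × 400 = 220 now; the acquirer offers that and keeps 180.
Round 3 (the target proposes): the acquirer can get 180 next round, worth 0.56 × 180 = 100.8 now. The target offers 100.8 and keeps 400 − 100.8 = 299.2.
Round 2 (the acquirer proposes): the target can get 299.2 next round, worth 0.55 × 299.2 = 164.56 now; the acquirer offers that and keeps 235.44.
Round 1 (the target proposes): the acquirer can get 235.44 next round, worth 0.56 × 235.44 = 131.8464 now; the target offers that and keeps 268.1536.

131.85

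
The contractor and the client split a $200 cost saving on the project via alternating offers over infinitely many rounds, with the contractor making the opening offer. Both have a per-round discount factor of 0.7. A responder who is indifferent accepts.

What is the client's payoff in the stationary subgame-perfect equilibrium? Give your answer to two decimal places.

82.35

When the contractor proposes, the client accepts any offer worth at least 0.7 times what the client would get by proposing next round; and vice versa.
This gives x = 200 − 0.7y and y = 200 − 0.7x, where x and y are each side's share when it proposes.
Hence (1 − 0.7·0.7)x = 200(1 − 0.7), i.e. 0.51·x = 60.
x ≈ 117.6471; the client's share is 200 − x ≈ 82.3529.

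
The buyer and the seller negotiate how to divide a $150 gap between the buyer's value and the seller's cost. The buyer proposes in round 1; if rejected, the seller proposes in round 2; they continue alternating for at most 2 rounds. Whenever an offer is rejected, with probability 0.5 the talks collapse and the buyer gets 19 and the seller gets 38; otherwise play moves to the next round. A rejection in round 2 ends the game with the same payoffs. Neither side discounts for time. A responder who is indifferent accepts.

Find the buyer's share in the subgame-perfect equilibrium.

Round 2 (the seller proposes): the buyer gets 19 if talks fail, so the seller offers 19 and keeps 131.
Round 1 (the buyer proposes): rejecting gives the seller an expected 0.5 × 131 + 0.5 × 38 = 84.5. The buyer offers 84.5 and keeps 150 − 84.5 = 65.5.

65.5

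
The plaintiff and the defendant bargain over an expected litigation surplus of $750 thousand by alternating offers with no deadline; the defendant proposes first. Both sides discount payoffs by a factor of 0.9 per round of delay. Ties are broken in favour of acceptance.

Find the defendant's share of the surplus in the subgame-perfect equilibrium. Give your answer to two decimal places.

394.74

In a stationary SPE each proposer offers the other exactly their discounted continuation value.
If the defendant keeps x when proposing and the plaintiff keeps y when proposing, then x = 750 − 0.9y and y = 750 − 0.9x.
Solving: x = 750(1 − 0.9) / (1 − 0.9·0.9) = 75 / 0.19 ≈ 394.7368.
The plaintiff gets 750 − 394.7368 ≈ 355.2632.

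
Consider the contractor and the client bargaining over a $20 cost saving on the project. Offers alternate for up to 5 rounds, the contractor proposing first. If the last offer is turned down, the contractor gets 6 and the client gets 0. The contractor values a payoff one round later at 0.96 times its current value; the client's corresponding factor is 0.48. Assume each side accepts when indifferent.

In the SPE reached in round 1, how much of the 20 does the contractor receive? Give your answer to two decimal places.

Round 5 (the contractor proposes): the client will accept anything ≥ 0, so the contractor offers 0 and keeps 20.
Round 4 (the client proposes): the contractor can get 20 next round, worth 0.96 × 20 = 19.2 now; the client offers that and keeps 0.8.
Round 3 (the contractor proposes): the client can get 0.8 next round, worth 0.48 × 0.8 = 0.384 now. The contractor offers 0.384 and keeps 20 − 0.384 = 19.616.
Round 2 (the client proposes): the contractor can get 19.616 next round, worth 0.96 × 19.616 = 18.83136 now, so the client offers 18.83136, keeping 1.16864.
Round 1 (the contractor proposes): the client can get 1.16864 next round, worth 0.48 × 1.16864 = 0.5609472 now, so the contractor offers 0.5609472, keeping 19.4390528.

19.44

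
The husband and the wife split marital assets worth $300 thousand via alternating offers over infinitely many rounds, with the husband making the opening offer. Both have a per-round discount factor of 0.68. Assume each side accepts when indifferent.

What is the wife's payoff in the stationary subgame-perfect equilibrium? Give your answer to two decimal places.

When the husband proposes, the wife accepts any offer worth at least 0.68 times what the wife would get by proposing next round; and vice versa.
This gives x = 300 − 0.68y and y = 300 − 0.68x, where x and y are each side's share when it proposes.
Hence (1 − 0.68·0.68)x = 300(1 − 0.68), i.e. 0.5376·x = 96.
x ≈ 178.5714; the wife's share is 300 − x ≈ 121.4286.

121.43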